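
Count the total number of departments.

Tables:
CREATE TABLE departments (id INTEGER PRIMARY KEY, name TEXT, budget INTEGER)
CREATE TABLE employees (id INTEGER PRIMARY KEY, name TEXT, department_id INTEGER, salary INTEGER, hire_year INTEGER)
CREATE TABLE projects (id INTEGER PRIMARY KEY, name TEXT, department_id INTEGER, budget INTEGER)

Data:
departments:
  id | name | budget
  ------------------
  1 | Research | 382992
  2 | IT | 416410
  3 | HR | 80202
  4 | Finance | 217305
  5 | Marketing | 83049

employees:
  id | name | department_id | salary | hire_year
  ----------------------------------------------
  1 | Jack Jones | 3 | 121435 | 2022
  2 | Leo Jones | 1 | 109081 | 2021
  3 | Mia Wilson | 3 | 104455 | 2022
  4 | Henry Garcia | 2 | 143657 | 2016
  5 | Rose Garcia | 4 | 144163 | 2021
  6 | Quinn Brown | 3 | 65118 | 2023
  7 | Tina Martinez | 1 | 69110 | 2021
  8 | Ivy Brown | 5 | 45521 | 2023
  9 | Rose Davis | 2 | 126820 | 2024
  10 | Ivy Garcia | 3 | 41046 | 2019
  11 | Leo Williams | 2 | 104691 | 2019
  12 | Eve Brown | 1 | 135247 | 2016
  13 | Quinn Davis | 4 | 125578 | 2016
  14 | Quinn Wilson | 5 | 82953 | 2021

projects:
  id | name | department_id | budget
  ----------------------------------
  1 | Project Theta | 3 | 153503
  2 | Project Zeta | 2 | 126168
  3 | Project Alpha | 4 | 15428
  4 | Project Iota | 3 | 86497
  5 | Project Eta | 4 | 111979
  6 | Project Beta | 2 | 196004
SELECT COUNT(*) FROM departments

Execution result:
5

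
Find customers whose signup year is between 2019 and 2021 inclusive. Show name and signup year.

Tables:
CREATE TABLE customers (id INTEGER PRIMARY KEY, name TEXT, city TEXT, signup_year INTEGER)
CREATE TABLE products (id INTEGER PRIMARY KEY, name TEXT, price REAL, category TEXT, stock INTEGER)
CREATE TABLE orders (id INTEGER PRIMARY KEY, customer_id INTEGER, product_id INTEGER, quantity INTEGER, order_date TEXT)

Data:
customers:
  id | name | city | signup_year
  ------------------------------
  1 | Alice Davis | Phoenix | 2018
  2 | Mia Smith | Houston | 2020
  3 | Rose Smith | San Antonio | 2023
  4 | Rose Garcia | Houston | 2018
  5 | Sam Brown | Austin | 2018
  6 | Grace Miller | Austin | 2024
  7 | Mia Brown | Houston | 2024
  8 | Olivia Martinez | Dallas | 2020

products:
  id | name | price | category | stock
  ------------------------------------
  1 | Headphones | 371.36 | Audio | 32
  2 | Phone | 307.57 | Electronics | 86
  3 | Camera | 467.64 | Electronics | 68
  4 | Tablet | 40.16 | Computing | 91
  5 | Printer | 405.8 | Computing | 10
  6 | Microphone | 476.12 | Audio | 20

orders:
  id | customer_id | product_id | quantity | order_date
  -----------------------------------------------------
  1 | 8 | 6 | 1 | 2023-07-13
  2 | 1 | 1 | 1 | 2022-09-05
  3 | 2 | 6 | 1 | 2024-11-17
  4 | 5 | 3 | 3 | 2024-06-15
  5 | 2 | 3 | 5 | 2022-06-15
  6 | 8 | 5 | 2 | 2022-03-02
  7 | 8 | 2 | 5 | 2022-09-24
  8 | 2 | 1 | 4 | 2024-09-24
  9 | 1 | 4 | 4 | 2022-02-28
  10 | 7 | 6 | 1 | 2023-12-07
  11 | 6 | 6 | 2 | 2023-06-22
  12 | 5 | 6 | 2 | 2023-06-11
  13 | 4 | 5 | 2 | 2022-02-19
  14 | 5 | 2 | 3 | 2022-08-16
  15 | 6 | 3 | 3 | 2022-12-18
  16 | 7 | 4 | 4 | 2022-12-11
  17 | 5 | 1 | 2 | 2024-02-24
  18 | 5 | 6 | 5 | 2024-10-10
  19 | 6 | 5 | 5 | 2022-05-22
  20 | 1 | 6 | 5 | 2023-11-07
SELECT name, signup_year FROM customers WHERE signup_year BETWEEN 2019 AND 2021

Execution result:
name | signup_year
Mia Smith | 2020
Olivia Martinez | 2020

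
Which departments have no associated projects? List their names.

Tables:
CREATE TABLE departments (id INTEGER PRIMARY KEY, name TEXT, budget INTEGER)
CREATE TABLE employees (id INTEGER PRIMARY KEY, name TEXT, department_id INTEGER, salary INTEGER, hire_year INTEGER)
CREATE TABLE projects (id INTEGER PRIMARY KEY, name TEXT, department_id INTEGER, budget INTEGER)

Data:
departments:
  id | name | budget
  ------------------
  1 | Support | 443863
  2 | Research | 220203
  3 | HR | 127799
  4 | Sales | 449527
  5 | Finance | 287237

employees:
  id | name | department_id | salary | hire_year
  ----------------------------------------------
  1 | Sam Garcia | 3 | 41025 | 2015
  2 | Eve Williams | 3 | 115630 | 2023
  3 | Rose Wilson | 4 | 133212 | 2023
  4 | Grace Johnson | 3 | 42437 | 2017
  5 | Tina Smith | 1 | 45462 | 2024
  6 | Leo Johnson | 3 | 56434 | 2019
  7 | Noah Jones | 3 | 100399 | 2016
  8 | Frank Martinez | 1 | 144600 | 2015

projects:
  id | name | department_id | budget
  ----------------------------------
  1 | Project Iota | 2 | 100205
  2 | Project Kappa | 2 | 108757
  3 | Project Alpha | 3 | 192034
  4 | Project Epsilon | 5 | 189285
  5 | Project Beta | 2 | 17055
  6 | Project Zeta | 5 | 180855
SELECT p.name FROM departments p LEFT JOIN projects c ON c.department_id = p.id WHERE c.id IS NULL

Execution result:
name
Support
Sales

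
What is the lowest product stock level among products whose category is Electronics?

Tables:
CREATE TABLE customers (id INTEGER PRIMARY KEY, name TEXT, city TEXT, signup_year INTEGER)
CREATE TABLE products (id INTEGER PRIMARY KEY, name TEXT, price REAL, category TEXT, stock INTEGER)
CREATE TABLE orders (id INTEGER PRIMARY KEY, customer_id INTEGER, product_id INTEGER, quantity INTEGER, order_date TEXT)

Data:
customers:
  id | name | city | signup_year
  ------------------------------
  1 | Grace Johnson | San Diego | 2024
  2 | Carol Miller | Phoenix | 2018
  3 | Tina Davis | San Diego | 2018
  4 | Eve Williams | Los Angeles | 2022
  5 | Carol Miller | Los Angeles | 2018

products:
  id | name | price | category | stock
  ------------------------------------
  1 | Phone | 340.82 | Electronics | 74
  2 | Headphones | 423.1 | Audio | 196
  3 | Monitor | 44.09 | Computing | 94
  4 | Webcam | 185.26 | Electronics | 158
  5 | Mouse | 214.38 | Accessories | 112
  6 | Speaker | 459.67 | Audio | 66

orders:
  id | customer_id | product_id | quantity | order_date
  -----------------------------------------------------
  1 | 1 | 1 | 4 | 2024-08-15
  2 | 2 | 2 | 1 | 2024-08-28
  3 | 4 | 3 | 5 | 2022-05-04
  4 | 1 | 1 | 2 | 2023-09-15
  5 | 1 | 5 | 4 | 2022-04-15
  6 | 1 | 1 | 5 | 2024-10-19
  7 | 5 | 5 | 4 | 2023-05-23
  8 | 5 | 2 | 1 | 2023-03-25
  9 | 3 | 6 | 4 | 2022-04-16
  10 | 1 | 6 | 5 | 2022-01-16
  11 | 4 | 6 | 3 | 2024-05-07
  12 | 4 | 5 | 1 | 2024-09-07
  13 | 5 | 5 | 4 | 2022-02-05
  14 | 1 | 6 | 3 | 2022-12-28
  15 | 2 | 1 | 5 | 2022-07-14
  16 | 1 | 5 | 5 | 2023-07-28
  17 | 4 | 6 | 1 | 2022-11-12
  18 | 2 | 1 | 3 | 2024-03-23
SELECT MIN(stock) FROM products WHERE category = 'Electronics'

Execution result:
74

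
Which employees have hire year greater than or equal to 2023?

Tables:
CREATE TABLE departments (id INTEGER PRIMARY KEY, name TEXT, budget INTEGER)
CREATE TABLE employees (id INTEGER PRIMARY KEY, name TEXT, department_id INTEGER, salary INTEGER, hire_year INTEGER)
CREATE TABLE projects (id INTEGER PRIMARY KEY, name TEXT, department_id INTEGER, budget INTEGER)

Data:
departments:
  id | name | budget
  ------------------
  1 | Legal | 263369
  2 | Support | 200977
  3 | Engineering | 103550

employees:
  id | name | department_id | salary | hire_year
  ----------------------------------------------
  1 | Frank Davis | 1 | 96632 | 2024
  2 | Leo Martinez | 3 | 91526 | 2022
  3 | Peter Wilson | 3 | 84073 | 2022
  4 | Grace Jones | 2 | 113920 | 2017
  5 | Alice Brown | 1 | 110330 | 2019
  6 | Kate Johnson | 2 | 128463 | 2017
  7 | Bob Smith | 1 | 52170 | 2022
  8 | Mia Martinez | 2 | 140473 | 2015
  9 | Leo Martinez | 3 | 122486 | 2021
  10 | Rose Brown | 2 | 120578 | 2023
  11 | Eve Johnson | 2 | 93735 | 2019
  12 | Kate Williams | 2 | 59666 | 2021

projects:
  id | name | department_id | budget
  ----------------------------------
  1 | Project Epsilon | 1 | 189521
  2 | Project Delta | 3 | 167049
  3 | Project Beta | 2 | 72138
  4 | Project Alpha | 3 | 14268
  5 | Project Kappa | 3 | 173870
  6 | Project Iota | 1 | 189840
SELECT name, hire_year FROM employees WHERE hire_year >= 2023

Execution result:
name | hire_year
Frank Davis | 2024
Rose Brown | 2023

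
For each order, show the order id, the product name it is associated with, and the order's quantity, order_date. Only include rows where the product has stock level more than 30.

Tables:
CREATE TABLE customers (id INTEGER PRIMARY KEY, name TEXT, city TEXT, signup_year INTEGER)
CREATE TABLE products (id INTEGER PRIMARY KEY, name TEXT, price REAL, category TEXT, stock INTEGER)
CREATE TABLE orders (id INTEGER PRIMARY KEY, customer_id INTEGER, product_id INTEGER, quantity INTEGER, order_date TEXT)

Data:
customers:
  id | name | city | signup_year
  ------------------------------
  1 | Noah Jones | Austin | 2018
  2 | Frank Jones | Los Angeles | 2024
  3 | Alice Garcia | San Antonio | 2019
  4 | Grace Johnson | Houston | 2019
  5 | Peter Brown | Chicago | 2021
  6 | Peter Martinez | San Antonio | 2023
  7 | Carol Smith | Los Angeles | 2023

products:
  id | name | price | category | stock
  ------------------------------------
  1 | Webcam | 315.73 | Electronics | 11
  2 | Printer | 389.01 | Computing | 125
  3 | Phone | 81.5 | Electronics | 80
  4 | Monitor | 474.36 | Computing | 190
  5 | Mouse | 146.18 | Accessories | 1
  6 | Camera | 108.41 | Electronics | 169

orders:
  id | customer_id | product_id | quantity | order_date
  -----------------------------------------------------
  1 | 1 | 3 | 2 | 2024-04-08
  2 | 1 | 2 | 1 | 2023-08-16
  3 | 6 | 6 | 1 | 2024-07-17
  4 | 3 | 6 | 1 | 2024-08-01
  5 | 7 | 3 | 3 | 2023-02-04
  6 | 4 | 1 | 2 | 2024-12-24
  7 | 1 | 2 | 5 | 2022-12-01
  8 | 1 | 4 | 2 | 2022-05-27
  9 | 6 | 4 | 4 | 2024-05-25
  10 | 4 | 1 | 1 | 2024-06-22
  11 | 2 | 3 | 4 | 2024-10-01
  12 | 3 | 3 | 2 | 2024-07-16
SELECT c.id, p.name AS product, c.quantity, c.order_date FROM orders c JOIN products p ON c.product_id = p.id WHERE p.stock > 30

Execution result:
id | product | quantity | order_date
1 | Phone | 2 | 2024-04-08
2 | Printer | 1 | 2023-08-16
3 | Camera | 1 | 2024-07-17
4 | Camera | 1 | 2024-08-01
5 | Phone | 3 | 2023-02-04
7 | Printer | 5 | 2022-12-01
8 | Monitor | 2 | 2022-05-27
9 | Monitor | 4 | 2024-05-25
11 | Phone | 4 | 2024-10-01
12 | Phone | 2 | 2024-07-16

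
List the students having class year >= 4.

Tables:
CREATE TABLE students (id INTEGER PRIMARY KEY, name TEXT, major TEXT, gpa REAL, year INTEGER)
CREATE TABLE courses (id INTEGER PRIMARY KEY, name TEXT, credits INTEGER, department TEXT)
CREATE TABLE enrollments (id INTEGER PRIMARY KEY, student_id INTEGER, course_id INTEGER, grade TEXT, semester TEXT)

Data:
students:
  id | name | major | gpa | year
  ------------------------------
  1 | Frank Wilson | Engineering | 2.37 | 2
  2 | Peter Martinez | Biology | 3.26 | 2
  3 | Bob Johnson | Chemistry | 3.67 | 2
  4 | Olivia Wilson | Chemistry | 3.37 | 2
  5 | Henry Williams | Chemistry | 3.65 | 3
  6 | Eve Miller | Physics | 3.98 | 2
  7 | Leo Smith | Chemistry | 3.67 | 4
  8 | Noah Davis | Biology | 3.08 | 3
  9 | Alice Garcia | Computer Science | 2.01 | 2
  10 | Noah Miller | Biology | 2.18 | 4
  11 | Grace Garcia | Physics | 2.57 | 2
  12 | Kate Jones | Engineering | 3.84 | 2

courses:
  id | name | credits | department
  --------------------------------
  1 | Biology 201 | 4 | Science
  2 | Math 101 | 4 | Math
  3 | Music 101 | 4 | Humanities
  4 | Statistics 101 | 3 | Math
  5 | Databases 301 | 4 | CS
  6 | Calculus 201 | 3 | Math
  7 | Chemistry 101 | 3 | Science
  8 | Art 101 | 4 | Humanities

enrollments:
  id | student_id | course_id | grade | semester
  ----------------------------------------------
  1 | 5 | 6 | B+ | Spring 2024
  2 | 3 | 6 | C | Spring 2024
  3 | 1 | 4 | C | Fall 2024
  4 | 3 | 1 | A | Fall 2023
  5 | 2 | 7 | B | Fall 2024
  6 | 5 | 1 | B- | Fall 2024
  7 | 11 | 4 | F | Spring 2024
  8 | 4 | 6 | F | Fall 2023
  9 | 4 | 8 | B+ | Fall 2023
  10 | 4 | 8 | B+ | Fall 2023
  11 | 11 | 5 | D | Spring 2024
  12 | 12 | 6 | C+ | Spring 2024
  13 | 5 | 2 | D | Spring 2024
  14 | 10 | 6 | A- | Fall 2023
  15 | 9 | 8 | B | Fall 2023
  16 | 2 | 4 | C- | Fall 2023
SELECT name, year FROM students WHERE year >= 4

Execution result:
name | year
Leo Smith | 4
Noah Miller | 4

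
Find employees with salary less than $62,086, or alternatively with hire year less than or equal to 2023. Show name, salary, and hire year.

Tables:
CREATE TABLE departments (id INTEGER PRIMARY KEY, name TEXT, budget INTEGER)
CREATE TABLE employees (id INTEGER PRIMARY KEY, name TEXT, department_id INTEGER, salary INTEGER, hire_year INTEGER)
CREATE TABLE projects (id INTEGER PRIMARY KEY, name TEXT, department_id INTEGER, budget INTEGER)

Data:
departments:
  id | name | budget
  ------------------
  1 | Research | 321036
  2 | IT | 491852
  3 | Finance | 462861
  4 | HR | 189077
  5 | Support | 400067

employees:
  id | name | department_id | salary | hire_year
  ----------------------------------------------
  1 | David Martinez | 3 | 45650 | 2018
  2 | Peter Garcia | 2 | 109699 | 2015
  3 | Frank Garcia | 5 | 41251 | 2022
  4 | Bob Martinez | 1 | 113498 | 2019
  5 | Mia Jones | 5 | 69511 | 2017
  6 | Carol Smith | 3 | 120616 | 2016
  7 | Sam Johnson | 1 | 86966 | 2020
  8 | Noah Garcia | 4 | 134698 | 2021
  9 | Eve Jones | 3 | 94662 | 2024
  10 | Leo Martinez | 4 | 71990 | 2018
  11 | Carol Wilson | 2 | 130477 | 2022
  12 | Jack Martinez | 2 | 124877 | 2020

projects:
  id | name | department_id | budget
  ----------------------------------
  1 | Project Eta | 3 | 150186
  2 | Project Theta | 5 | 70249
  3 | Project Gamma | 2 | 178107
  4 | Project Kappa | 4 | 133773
SELECT name, salary, hire_year FROM employees WHERE salary < 62086 OR hire_year <= 2023

Execution result:
name | salary | hire_year
David Martinez | 45650 | 2018
Peter Garcia | 109699 | 2015
Frank Garcia | 41251 | 2022
Bob Martinez | 113498 | 2019
Mia Jones | 69511 | 2017
Carol Smith | 120616 | 2016
Sam Johnson | 86966 | 2020
Noah Garcia | 134698 | 2021
Leo Martinez | 71990 | 2018
Carol Wilson | 130477 | 2022
Jack Martinez | 124877 | 2020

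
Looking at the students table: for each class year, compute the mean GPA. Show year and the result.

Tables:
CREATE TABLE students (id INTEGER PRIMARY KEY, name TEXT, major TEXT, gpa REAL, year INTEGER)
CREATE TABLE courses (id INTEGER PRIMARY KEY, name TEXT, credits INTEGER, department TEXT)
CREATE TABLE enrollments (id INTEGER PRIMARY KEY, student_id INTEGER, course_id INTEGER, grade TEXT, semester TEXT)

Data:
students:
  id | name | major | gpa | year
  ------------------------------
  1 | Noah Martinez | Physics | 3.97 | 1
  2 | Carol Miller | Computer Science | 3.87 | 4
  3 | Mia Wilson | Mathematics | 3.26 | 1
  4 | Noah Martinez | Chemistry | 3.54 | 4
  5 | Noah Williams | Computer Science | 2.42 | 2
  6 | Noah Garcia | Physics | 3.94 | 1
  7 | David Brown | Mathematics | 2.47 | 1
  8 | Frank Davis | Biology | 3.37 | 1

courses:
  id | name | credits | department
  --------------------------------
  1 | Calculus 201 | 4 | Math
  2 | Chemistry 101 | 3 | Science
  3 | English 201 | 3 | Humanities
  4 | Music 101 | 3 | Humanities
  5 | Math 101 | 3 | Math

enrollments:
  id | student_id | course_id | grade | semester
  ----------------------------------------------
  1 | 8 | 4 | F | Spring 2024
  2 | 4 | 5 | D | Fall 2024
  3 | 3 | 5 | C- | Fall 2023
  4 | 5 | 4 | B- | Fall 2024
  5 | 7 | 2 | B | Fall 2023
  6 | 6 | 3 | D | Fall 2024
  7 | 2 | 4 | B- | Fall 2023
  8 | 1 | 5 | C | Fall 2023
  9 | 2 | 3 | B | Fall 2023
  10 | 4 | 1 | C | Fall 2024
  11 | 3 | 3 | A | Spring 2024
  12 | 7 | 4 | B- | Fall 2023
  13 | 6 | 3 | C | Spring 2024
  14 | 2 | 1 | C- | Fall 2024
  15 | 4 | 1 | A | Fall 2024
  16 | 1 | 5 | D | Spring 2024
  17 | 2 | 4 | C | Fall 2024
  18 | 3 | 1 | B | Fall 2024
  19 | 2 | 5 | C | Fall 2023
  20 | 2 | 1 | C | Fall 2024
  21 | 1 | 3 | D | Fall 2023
SELECT year, AVG(gpa) AS avg_gpa FROM students GROUP BY year

Execution result:
year | avg_gpa
1 | 3.40
2 | 2.42
4 | 3.71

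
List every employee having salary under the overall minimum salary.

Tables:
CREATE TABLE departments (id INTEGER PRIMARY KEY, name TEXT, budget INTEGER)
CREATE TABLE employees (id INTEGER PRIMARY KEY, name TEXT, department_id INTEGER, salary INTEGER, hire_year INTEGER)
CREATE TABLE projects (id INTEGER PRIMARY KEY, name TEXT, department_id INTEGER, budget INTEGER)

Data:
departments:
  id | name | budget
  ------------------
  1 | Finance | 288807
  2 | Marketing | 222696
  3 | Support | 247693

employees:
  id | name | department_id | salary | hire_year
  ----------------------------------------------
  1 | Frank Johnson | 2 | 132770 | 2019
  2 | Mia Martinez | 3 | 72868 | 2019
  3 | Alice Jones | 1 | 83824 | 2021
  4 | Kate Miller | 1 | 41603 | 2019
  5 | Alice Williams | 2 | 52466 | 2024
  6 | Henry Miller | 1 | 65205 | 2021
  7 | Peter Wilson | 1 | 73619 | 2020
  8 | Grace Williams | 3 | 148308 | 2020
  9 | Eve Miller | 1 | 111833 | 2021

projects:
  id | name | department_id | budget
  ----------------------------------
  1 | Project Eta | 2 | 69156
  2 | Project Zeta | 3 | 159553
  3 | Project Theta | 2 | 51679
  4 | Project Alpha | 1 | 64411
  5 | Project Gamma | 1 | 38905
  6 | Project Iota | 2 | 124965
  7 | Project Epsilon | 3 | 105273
SELECT name, salary FROM employees WHERE salary < (SELECT MIN(salary) FROM employees)

Execution result:
(no rows)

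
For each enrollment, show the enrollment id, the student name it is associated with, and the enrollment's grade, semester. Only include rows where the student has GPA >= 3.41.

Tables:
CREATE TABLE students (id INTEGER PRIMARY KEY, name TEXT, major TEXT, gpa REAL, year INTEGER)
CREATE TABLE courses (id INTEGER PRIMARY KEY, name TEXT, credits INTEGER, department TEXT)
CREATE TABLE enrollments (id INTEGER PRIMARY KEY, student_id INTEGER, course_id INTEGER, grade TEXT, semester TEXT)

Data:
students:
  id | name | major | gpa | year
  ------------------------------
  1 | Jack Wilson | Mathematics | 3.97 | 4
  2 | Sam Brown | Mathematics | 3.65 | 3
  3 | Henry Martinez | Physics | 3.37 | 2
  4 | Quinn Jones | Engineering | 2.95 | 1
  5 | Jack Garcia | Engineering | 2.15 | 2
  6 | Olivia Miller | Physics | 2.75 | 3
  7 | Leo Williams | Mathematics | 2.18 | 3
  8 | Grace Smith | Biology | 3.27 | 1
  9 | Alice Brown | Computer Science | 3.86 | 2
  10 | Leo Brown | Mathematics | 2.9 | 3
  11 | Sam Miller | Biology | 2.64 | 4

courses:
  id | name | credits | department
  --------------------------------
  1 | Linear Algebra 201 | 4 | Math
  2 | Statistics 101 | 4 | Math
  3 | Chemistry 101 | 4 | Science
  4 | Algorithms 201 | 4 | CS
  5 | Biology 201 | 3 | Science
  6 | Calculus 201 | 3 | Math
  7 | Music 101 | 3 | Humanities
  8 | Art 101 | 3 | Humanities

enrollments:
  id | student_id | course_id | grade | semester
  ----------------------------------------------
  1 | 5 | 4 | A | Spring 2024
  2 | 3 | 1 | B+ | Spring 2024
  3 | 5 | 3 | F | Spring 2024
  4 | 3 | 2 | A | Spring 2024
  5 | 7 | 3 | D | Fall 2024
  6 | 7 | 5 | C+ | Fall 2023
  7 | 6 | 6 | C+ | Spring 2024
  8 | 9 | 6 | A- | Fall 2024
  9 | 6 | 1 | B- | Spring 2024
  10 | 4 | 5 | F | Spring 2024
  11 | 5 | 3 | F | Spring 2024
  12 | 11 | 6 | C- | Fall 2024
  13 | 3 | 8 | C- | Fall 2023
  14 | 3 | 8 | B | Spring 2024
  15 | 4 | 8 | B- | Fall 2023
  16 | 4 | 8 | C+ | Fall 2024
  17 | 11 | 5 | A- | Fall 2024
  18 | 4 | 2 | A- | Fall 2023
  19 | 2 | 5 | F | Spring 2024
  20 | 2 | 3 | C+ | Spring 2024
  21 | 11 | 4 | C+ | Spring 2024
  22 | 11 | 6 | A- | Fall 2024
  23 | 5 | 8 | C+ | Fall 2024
SELECT c.id, p.name AS student, c.grade, c.semester FROM enrollments c JOIN students p ON c.student_id = p.id WHERE p.gpa >= 3.41

Execution result:
id | student | grade | semester
8 | Alice Brown | A- | Fall 2024
19 | Sam Brown | F | Spring 2024
20 | Sam Brown | C+ | Spring 2024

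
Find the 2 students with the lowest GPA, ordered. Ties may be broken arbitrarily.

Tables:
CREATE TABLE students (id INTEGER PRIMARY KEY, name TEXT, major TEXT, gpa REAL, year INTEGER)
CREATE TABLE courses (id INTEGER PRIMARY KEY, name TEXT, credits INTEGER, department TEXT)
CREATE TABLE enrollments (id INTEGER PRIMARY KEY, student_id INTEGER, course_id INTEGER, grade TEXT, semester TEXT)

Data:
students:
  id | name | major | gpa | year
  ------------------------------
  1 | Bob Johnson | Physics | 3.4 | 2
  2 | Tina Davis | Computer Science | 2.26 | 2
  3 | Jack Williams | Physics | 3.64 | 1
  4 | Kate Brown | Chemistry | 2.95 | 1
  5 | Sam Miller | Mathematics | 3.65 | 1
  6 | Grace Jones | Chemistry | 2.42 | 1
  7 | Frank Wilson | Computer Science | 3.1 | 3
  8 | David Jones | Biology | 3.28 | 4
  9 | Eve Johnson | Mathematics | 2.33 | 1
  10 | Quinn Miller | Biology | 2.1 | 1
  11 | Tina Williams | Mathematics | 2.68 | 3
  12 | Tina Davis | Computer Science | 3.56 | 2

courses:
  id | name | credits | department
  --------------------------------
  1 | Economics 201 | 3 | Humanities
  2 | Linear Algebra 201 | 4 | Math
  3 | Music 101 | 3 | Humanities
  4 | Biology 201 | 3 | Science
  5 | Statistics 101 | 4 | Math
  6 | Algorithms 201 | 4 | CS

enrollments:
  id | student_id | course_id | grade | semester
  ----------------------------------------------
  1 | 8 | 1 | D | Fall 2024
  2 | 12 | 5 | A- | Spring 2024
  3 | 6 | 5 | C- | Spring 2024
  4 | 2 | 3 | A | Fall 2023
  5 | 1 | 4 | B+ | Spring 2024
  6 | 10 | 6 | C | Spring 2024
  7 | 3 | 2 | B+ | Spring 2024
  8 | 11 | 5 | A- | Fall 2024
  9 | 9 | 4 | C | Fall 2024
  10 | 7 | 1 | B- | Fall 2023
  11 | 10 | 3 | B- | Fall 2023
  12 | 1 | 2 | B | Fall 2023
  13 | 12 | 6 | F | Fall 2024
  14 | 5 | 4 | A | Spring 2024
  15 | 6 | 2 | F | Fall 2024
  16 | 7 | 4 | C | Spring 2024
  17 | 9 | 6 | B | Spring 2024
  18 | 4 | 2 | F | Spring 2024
SELECT name, gpa FROM students ORDER BY gpa ASC LIMIT 2

Execution result:
name | gpa
Quinn Miller | 2.10
Tina Davis | 2.26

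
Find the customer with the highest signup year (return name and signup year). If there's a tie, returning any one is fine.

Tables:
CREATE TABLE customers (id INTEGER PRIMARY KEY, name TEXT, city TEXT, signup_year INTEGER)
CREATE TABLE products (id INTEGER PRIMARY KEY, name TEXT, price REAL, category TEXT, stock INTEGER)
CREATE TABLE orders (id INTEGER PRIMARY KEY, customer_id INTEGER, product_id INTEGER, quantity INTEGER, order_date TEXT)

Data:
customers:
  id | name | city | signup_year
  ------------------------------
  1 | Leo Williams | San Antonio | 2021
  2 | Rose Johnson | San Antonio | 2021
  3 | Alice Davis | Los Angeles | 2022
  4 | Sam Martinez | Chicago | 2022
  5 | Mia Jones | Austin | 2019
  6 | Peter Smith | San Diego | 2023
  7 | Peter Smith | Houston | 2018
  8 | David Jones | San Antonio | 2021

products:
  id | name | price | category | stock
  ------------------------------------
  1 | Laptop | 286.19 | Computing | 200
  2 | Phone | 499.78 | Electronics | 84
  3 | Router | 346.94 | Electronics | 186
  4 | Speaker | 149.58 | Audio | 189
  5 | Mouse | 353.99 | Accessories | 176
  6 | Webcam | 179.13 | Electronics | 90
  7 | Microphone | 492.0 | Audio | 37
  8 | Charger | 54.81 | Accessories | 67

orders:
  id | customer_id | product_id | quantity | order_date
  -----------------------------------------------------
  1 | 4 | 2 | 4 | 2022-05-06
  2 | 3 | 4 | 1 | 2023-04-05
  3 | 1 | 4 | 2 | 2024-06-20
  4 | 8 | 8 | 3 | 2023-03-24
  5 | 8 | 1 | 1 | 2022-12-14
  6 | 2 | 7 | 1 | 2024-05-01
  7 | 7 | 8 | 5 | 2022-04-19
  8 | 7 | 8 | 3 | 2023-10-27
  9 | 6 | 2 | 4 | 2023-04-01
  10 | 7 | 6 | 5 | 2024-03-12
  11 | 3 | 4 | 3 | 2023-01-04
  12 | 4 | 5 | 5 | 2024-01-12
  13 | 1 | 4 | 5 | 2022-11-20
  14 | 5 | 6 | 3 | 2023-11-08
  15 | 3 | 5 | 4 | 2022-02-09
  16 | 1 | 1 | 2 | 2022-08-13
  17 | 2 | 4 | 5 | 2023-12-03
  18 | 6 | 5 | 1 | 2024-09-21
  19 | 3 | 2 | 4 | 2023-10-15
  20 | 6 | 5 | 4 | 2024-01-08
SELECT name, signup_year FROM customers ORDER BY signup_year DESC LIMIT 1

Execution result:
name | signup_year
Peter Smith | 2023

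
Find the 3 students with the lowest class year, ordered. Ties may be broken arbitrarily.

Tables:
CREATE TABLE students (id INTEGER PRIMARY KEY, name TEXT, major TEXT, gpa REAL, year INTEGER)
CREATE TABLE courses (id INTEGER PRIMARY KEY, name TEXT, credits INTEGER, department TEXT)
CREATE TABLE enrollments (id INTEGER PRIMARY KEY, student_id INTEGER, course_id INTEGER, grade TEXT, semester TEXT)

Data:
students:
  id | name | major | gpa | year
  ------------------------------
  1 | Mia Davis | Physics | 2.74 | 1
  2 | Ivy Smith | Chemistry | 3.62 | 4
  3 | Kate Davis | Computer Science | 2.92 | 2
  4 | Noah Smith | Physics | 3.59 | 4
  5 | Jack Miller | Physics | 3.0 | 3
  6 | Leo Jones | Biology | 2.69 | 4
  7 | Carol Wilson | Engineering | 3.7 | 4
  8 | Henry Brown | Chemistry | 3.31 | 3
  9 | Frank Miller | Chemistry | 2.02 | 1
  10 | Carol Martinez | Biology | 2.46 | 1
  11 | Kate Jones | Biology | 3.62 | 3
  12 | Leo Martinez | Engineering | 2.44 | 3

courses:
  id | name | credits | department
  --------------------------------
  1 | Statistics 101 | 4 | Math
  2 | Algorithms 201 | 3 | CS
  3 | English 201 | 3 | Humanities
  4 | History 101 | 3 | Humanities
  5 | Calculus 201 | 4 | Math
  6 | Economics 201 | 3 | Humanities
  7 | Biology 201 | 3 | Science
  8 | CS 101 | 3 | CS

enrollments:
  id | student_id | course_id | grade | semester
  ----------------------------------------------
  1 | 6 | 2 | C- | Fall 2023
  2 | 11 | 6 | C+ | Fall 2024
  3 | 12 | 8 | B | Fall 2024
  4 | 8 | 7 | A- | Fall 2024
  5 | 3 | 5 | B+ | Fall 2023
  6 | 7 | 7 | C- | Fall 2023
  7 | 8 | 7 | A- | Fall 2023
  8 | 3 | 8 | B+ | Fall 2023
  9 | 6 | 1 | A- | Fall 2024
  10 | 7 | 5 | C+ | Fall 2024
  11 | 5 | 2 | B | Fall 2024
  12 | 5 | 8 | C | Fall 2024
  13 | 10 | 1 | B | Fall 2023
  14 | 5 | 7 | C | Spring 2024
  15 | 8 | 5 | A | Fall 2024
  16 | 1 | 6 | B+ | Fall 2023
SELECT name, year FROM students ORDER BY year ASC LIMIT 3

Execution result:
name | year
Mia Davis | 1
Frank Miller | 1
Carol Martinez | 1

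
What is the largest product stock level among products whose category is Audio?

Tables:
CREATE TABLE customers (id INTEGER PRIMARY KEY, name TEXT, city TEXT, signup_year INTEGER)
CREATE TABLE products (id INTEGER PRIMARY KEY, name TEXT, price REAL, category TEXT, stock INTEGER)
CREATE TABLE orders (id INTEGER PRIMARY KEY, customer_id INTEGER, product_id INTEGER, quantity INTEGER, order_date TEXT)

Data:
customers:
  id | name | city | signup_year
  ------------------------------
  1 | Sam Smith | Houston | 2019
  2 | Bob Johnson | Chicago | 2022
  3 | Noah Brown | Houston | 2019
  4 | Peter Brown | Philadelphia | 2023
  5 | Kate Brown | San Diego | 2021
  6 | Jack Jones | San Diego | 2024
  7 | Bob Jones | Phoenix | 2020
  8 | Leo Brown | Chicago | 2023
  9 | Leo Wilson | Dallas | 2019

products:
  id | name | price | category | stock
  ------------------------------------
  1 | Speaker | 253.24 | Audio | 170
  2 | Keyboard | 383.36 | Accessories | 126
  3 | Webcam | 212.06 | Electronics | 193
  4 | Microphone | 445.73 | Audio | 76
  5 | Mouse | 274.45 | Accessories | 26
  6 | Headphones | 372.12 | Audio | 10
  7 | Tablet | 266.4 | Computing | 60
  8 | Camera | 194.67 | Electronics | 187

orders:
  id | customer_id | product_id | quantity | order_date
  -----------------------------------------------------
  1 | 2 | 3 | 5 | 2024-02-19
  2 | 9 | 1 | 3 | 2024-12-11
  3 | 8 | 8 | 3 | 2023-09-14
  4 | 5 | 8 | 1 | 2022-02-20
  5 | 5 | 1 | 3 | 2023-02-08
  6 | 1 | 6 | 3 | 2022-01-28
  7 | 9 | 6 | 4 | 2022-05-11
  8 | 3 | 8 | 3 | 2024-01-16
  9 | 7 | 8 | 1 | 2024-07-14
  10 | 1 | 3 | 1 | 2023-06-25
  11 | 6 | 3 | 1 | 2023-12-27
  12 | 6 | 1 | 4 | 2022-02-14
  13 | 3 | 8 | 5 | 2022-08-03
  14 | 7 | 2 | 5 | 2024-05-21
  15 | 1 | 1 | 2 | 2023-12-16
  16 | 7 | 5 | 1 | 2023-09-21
SELECT MAX(stock) FROM products WHERE category = 'Audio'

Execution result:
170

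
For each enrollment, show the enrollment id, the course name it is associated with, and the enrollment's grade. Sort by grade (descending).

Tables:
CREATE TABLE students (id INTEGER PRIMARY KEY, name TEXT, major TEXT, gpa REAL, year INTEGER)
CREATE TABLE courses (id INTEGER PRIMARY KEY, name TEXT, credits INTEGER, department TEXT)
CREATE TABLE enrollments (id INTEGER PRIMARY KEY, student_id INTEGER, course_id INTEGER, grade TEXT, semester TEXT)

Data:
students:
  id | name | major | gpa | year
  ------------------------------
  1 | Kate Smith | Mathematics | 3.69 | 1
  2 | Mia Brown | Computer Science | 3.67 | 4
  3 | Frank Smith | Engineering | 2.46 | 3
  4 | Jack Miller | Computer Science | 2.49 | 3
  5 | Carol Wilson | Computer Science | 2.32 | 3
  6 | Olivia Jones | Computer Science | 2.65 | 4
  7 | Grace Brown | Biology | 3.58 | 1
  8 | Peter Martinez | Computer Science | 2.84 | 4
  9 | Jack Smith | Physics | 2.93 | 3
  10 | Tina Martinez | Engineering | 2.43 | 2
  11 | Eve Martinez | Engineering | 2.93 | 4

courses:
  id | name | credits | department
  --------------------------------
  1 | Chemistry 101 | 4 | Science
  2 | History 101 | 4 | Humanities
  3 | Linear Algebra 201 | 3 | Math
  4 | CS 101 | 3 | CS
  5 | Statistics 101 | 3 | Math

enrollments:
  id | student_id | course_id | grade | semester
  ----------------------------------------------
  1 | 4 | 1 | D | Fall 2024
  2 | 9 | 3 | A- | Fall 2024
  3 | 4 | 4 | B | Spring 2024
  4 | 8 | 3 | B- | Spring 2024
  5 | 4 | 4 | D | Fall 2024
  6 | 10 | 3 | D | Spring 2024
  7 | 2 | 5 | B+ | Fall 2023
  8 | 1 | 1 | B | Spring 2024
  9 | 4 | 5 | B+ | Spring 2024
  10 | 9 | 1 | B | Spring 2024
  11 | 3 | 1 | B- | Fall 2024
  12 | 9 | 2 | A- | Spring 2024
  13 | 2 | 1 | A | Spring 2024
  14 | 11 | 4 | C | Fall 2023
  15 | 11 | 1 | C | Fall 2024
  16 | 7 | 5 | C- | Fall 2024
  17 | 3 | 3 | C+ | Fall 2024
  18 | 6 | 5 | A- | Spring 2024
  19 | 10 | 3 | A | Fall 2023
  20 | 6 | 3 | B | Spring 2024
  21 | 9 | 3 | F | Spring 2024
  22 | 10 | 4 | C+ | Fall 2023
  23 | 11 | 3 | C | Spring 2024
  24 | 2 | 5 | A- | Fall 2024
SELECT c.id, p.name AS course, c.grade FROM enrollments c JOIN courses p ON c.course_id = p.id ORDER BY c.grade DESC

Execution result:
id | course | grade
21 | Linear Algebra 201 | F
1 | Chemistry 101 | D
5 | CS 101 | D
6 | Linear Algebra 201 | D
16 | Statistics 101 | C-
17 | Linear Algebra 201 | C+
22 | CS 101 | C+
14 | CS 101 | C
15 | Chemistry 101 | C
23 | Linear Algebra 201 | C
4 | Linear Algebra 201 | B-
11 | Chemistry 101 | B-
7 | Statistics 101 | B+
9 | Statistics 101 | B+
3 | CS 101 | B
8 | Chemistry 101 | B
10 | Chemistry 101 | B
20 | Linear Algebra 201 | B
2 | Linear Algebra 201 | A-
12 | History 101 | A-
18 | Statistics 101 | A-
24 | Statistics 101 | A-
13 | Chemistry 101 | A
19 | Linear Algebra 201 | A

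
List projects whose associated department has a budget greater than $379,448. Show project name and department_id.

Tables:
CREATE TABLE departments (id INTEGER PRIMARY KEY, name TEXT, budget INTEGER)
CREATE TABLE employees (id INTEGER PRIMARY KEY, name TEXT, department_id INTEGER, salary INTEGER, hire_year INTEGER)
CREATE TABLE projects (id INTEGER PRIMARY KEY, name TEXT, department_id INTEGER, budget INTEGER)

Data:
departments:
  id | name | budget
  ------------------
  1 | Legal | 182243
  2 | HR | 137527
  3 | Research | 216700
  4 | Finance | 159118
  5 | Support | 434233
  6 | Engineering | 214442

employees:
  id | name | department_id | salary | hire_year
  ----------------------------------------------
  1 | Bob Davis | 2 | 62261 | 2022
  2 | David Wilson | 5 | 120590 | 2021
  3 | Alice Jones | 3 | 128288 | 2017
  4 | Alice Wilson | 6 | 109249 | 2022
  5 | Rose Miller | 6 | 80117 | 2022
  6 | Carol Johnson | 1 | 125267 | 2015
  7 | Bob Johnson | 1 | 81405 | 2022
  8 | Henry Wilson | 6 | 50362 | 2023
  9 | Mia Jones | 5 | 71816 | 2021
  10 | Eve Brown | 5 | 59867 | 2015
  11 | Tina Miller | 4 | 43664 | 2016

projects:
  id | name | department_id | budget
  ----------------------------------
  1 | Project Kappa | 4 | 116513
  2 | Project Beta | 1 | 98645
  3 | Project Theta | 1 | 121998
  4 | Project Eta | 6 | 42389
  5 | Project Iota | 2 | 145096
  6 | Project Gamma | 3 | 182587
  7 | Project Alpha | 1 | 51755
SELECT name, department_id FROM projects WHERE department_id IN (SELECT id FROM departments WHERE budget > 379448)

Execution result:
(no rows)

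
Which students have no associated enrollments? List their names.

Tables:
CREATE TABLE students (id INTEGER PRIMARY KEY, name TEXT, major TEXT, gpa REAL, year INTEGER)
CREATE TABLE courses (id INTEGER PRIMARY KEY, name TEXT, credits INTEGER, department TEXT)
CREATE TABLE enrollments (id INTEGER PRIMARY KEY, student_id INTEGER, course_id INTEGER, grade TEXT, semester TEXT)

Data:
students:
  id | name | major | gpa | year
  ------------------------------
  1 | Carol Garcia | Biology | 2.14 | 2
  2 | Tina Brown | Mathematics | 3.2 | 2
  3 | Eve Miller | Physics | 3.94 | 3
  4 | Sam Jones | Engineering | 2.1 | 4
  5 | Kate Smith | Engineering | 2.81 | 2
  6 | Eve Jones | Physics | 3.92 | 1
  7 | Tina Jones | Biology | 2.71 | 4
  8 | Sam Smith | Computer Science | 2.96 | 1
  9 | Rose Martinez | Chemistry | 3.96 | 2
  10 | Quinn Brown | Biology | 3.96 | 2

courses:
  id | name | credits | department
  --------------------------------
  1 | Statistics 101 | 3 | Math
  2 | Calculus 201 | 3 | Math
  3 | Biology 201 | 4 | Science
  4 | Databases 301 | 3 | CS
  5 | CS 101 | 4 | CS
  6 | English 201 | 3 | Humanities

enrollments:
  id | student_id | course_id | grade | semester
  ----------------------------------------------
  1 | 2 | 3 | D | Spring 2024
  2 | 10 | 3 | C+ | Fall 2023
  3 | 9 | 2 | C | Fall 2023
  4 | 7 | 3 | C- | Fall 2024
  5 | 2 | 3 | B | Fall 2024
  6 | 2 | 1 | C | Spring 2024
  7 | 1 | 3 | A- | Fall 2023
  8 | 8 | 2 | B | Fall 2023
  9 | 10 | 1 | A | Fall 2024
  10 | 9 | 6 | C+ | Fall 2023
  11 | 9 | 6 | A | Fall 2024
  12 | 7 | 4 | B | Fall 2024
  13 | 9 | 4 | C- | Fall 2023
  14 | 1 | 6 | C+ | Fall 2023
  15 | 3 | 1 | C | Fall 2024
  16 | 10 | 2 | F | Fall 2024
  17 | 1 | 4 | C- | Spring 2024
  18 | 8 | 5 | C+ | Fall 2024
SELECT p.name FROM students p LEFT JOIN enrollments c ON c.student_id = p.id WHERE c.id IS NULL

Execution result:
name
Sam Jones
Kate Smith
Eve Jones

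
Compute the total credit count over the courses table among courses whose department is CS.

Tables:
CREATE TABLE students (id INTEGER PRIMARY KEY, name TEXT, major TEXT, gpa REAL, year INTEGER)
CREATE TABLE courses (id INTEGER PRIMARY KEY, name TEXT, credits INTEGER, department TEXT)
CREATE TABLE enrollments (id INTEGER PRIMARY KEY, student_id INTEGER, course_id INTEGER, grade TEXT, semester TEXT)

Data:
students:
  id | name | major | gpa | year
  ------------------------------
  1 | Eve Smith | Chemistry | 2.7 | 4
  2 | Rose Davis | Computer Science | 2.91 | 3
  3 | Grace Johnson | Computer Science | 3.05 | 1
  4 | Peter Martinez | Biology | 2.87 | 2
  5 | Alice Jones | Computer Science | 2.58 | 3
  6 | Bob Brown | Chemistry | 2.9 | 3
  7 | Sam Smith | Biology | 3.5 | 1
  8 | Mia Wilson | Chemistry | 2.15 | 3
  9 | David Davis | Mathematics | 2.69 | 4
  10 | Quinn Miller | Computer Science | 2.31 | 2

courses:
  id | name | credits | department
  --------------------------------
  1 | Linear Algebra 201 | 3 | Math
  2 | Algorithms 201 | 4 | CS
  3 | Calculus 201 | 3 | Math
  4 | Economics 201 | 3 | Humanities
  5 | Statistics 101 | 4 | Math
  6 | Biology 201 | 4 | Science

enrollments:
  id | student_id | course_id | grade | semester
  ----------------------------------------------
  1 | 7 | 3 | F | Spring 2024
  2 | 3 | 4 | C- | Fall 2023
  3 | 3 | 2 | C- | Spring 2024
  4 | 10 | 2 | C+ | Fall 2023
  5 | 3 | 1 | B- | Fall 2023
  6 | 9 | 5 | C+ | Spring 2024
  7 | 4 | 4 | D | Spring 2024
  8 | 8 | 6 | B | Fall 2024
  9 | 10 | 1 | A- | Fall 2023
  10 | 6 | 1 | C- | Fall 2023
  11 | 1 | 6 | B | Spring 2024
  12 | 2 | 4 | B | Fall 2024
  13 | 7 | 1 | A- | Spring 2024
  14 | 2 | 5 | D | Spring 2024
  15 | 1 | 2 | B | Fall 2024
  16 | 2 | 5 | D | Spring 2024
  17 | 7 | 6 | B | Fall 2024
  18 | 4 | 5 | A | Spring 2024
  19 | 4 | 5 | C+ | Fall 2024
SELECT SUM(credits) FROM courses WHERE department = 'CS'

Execution result:
4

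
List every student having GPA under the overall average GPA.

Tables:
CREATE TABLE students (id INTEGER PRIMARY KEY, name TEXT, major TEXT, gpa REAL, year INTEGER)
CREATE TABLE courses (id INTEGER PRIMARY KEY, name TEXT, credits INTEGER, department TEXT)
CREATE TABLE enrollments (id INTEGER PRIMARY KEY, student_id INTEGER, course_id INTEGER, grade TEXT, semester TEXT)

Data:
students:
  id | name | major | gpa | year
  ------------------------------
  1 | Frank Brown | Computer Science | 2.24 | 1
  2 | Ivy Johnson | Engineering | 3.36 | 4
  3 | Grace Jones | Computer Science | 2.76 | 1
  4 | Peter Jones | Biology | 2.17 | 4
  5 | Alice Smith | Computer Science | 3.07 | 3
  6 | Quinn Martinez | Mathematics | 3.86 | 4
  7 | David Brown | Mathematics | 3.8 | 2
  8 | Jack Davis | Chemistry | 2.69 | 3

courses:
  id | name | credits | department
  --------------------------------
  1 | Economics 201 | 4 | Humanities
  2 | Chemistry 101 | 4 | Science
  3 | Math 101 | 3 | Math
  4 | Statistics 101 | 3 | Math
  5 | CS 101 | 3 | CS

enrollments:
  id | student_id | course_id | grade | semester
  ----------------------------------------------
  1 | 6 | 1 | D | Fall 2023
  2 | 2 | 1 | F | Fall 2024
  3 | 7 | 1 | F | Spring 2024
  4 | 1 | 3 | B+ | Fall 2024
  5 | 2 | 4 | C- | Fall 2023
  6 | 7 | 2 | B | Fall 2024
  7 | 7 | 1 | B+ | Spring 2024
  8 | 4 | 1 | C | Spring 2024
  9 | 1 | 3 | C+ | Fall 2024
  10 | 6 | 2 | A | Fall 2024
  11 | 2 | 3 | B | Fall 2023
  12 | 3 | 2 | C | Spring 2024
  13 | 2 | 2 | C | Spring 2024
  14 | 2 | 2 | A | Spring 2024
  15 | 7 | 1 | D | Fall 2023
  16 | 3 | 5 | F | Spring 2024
SELECT name, gpa FROM students WHERE gpa < (SELECT AVG(gpa) FROM students)

Execution result:
name | gpa
Frank Brown | 2.24
Grace Jones | 2.76
Peter Jones | 2.17
Jack Davis | 2.69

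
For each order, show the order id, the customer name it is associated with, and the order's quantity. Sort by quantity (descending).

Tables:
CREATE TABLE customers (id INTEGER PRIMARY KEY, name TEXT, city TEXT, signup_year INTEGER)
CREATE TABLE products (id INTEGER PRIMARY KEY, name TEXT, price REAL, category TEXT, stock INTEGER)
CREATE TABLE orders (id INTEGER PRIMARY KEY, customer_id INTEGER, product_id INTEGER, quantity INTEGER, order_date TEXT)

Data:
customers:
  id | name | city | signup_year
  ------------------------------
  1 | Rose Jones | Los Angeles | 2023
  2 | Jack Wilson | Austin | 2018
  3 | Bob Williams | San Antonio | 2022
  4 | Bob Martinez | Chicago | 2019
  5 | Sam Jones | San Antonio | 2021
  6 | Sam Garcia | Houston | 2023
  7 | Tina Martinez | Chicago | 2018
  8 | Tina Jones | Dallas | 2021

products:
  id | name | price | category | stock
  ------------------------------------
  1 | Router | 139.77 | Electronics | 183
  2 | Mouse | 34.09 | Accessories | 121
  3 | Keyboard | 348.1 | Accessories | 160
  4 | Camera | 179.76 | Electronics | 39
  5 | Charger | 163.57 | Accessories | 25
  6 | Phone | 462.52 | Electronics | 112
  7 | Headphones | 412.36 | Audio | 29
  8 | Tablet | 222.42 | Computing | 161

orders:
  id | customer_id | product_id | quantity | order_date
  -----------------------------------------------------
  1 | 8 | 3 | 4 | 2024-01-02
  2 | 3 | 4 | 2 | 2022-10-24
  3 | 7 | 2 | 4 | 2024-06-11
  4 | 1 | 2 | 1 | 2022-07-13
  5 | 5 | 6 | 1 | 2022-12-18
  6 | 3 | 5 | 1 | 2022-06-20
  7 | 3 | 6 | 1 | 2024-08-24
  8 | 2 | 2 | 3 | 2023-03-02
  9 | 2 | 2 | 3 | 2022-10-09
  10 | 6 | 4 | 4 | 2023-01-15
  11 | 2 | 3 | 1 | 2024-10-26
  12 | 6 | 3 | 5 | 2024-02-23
SELECT c.id, p.name AS customer, c.quantity FROM orders c JOIN customers p ON c.customer_id = p.id ORDER BY c.quantity DESC

Execution result:
id | customer | quantity
12 | Sam Garcia | 5
1 | Tina Jones | 4
3 | Tina Martinez | 4
10 | Sam Garcia | 4
8 | Jack Wilson | 3
9 | Jack Wilson | 3
2 | Bob Williams | 2
4 | Rose Jones | 1
5 | Sam Jones | 1
6 | Bob Williams | 1
7 | Bob Williams | 1
11 | Jack Wilson | 1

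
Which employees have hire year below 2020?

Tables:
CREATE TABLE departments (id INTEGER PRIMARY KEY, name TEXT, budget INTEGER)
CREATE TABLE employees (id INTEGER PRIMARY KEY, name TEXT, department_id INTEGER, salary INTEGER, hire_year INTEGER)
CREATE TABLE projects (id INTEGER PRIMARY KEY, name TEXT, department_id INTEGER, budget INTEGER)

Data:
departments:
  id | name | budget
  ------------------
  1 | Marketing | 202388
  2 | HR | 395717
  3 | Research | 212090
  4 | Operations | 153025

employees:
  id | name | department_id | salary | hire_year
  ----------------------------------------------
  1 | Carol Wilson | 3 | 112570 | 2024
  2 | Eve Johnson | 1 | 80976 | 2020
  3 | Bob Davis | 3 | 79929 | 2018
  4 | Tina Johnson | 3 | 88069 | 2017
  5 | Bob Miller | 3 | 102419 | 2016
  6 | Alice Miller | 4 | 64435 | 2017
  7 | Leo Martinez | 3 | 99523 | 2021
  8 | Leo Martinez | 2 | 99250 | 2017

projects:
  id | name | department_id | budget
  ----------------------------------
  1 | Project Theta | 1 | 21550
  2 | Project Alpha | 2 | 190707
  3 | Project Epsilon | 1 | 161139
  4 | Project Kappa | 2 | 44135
SELECT name, hire_year FROM employees WHERE hire_year < 2020

Execution result:
name | hire_year
Bob Davis | 2018
Tina Johnson | 2017
Bob Miller | 2016
Alice Miller | 2017
Leo Martinez | 2017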